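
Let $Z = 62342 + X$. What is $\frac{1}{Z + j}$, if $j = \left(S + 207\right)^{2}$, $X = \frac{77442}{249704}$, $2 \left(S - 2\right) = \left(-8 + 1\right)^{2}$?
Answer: $\frac{62426}{7295387031} \approx 8.5569 \cdot 10^{-6}$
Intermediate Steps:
$S = \frac{53}{2}$ ($S = 2 + \frac{\left(-8 + 1\right)^{2}}{2} = 2 + \frac{\left(-7\right)^{2}}{2} = 2 + \frac{1}{2} \cdot 49 = 2 + \frac{49}{2} = \frac{53}{2} \approx 26.5$)
$X = \frac{38721}{124852}$ ($X = 77442 \cdot \frac{1}{249704} = \frac{38721}{124852} \approx 0.31014$)
$j = \frac{218089}{4}$ ($j = \left(\frac{53}{2} + 207\right)^{2} = \left(\frac{467}{2}\right)^{2} = \frac{218089}{4} \approx 54522.0$)
$Z = \frac{7783562105}{124852}$ ($Z = 62342 + \frac{38721}{124852} = \frac{7783562105}{124852} \approx 62342.0$)
$\frac{1}{Z + j} = \frac{1}{\frac{7783562105}{124852} + \frac{218089}{4}} = \frac{1}{\frac{7295387031}{62426}} = \frac{62426}{7295387031}$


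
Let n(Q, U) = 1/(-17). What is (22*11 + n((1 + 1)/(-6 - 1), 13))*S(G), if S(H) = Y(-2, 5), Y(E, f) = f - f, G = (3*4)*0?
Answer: 0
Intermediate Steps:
G = 0 (G = 12*0 = 0)
Y(E, f) = 0
S(H) = 0
n(Q, U) = -1/17
(22*11 + n((1 + 1)/(-6 - 1), 13))*S(G) = (22*11 - 1/17)*0 = (242 - 1/17)*0 = (4113/17)*0 = 0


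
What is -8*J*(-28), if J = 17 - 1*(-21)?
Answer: 8512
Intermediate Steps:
J = 38 (J = 17 + 21 = 38)
-8*J*(-28) = -8*38*(-28) = -304*(-28) = 8512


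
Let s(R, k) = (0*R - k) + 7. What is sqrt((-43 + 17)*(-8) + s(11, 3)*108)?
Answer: 8*sqrt(10) ≈ 25.298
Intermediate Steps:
s(R, k) = 7 - k (s(R, k) = (0 - k) + 7 = -k + 7 = 7 - k)
sqrt((-43 + 17)*(-8) + s(11, 3)*108) = sqrt((-43 + 17)*(-8) + (7 - 1*3)*108) = sqrt(-26*(-8) + (7 - 3)*108) = sqrt(208 + 4*108) = sqrt(208 + 432) = sqrt(640) = 8*sqrt(10)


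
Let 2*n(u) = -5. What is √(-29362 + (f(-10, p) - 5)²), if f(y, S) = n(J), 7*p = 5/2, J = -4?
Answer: I*√117223/2 ≈ 171.19*I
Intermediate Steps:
p = 5/14 (p = (5/2)/7 = (5*(½))/7 = (⅐)*(5/2) = 5/14 ≈ 0.35714)
n(u) = -5/2 (n(u) = (½)*(-5) = -5/2)
f(y, S) = -5/2
√(-29362 + (f(-10, p) - 5)²) = √(-29362 + (-5/2 - 5)²) = √(-29362 + (-15/2)²) = √(-29362 + 225/4) = √(-117223/4) = I*√117223/2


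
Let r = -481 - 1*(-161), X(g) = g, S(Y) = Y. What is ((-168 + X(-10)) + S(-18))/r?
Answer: 49/80 ≈ 0.61250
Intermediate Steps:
r = -320 (r = -481 + 161 = -320)
((-168 + X(-10)) + S(-18))/r = ((-168 - 10) - 18)/(-320) = (-178 - 18)*(-1/320) = -196*(-1/320) = 49/80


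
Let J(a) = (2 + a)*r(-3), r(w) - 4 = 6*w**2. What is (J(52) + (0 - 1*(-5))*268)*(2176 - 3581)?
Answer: -6283160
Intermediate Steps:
r(w) = 4 + 6*w**2
J(a) = 116 + 58*a (J(a) = (2 + a)*(4 + 6*(-3)**2) = (2 + a)*(4 + 6*9) = (2 + a)*(4 + 54) = (2 + a)*58 = 116 + 58*a)
(J(52) + (0 - 1*(-5))*268)*(2176 - 3581) = ((116 + 58*52) + (0 - 1*(-5))*268)*(2176 - 3581) = ((116 + 3016) + (0 + 5)*268)*(-1405) = (3132 + 5*268)*(-1405) = (3132 + 1340)*(-1405) = 4472*(-1405) = -6283160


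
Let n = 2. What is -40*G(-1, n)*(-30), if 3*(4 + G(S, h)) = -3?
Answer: -6000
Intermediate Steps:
G(S, h) = -5 (G(S, h) = -4 + (⅓)*(-3) = -4 - 1 = -5)
-40*G(-1, n)*(-30) = -40*(-5)*(-30) = 200*(-30) = -6000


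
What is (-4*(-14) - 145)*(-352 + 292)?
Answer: 5340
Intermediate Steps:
(-4*(-14) - 145)*(-352 + 292) = (56 - 145)*(-60) = -89*(-60) = 5340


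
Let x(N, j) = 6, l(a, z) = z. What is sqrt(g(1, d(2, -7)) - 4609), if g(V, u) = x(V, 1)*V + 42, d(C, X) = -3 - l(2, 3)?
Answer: I*sqrt(4561) ≈ 67.535*I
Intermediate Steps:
d(C, X) = -6 (d(C, X) = -3 - 1*3 = -3 - 3 = -6)
g(V, u) = 42 + 6*V (g(V, u) = 6*V + 42 = 42 + 6*V)
sqrt(g(1, d(2, -7)) - 4609) = sqrt((42 + 6*1) - 4609) = sqrt((42 + 6) - 4609) = sqrt(48 - 4609) = sqrt(-4561) = I*sqrt(4561)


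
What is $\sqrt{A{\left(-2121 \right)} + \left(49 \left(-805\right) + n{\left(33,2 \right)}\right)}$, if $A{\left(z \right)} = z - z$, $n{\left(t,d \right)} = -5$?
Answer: $5 i \sqrt{1578} \approx 198.62 i$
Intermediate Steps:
$A{\left(z \right)} = 0$
$\sqrt{A{\left(-2121 \right)} + \left(49 \left(-805\right) + n{\left(33,2 \right)}\right)} = \sqrt{0 + \left(49 \left(-805\right) - 5\right)} = \sqrt{0 - 39450} = \sqrt{-39450} = 5 i \sqrt{1578}$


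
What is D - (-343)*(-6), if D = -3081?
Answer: -5139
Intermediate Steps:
D - (-343)*(-6) = -3081 - (-343)*(-6) = -3081 - 1*2058 = -3081 - 2058 = -5139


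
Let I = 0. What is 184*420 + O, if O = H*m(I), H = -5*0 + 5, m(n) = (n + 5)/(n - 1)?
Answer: 77255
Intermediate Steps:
m(n) = (5 + n)/(-1 + n)
H = 5 (H = 0 + 5 = 5)
O = -25 (O = 5*((5 + 0)/(-1 + 0)) = 5*(5/(-1)) = 5*(-1*5) = 5*(-5) = -25)
184*420 + O = 184*420 - 25 = 77280 - 25 = 77255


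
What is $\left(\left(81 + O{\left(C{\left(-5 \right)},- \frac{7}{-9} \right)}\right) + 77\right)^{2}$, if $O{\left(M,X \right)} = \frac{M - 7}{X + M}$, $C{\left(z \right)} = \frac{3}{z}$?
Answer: $\frac{212521}{16} \approx 13283.0$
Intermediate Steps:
$O{\left(M,X \right)} = \frac{-7 + M}{M + X}$
$\left(\left(81 + O{\left(C{\left(-5 \right)},- \frac{7}{-9} \right)}\right) + 77\right)^{2} = \left(\left(81 + \frac{-7 + \frac{3}{-5}}{\frac{3}{-5} - \frac{7}{-9}}\right) + 77\right)^{2} = \left(\left(81 + \frac{-7 + 3 \left(- \frac{1}{5}\right)}{3 \left(- \frac{1}{5}\right) - - \frac{7}{9}}\right) + 77\right)^{2} = \left(\left(81 + \frac{-7 - \frac{3}{5}}{- \frac{3}{5} + \frac{7}{9}}\right) + 77\right)^{2} = \left(\left(81 + \frac{1}{\frac{8}{45}} \left(- \frac{38}{5}\right)\right) + 77\right)^{2} = \left(\left(81 + \frac{45}{8} \left(- \frac{38}{5}\right)\right) + 77\right)^{2} = \left(\left(81 - \frac{171}{4}\right) + 77\right)^{2} = \left(\frac{153}{4} + 77\right)^{2} = \left(\frac{461}{4}\right)^{2} = \frac{212521}{16}$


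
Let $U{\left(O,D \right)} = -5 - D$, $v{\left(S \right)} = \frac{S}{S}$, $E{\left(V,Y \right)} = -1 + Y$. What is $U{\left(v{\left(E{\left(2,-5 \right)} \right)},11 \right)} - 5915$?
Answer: $-5931$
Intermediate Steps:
$v{\left(S \right)} = 1$
$U{\left(v{\left(E{\left(2,-5 \right)} \right)},11 \right)} - 5915 = \left(-5 - 11\right) - 5915 = -16 - 5915 = -5931$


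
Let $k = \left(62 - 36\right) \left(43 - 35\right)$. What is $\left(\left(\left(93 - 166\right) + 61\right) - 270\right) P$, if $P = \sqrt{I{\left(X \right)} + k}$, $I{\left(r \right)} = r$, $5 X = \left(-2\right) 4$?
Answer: $- \frac{564 \sqrt{1290}}{5} \approx -4051.4$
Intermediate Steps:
$X = - \frac{8}{5}$ ($X = \frac{\left(-2\right) 4}{5} = \frac{1}{5} \left(-8\right) = - \frac{8}{5} \approx -1.6$)
$k = 208$ ($k = 26 \cdot 8 = 208$)
$P = \frac{2 \sqrt{1290}}{5}$ ($P = \sqrt{- \frac{8}{5} + 208} = \sqrt{\frac{1032}{5}} = \frac{2 \sqrt{1290}}{5} \approx 14.367$)
$\left(\left(\left(93 - 166\right) + 61\right) - 270\right) P = \left(\left(\left(93 - 166\right) + 61\right) - 270\right) \frac{2 \sqrt{1290}}{5} = \left(\left(-73 + 61\right) - 270\right) \frac{2 \sqrt{1290}}{5} = \left(-12 - 270\right) \frac{2 \sqrt{1290}}{5} = - 282 \frac{2 \sqrt{1290}}{5} = - \frac{564 \sqrt{1290}}{5}$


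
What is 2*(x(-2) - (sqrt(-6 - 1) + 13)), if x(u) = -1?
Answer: -28 - 2*I*sqrt(7) ≈ -28.0 - 5.2915*I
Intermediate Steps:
2*(x(-2) - (sqrt(-6 - 1) + 13)) = 2*(-1 - (sqrt(-6 - 1) + 13)) = 2*(-1 - (sqrt(-7) + 13)) = 2*(-1 - (I*sqrt(7) + 13)) = 2*(-1 - (13 + I*sqrt(7))) = 2*(-1 + (-13 - I*sqrt(7))) = 2*(-14 - I*sqrt(7)) = -28 - 2*I*sqrt(7)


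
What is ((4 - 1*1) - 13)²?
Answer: 100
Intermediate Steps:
((4 - 1*1) - 13)² = ((4 - 1) - 13)² = (3 - 13)² = (-10)² = 100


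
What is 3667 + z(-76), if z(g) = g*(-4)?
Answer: 3971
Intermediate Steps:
z(g) = -4*g
3667 + z(-76) = 3667 - 4*(-76) = 3667 + 304 = 3971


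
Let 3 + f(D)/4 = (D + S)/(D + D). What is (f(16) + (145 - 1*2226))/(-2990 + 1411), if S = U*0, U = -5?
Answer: 2091/1579 ≈ 1.3243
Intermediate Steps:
S = 0 (S = -5*0 = 0)
f(D) = -10 (f(D) = -12 + 4*((D + 0)/(D + D)) = -12 + 4*(D/((2*D))) = -12 + 4*(D*(1/(2*D))) = -12 + 4*(½) = -12 + 2 = -10)
(f(16) + (145 - 1*2226))/(-2990 + 1411) = (-10 + (145 - 1*2226))/(-2990 + 1411) = (-10 + (145 - 2226))/(-1579) = (-10 - 2081)*(-1/1579) = -2091*(-1/1579) = 2091/1579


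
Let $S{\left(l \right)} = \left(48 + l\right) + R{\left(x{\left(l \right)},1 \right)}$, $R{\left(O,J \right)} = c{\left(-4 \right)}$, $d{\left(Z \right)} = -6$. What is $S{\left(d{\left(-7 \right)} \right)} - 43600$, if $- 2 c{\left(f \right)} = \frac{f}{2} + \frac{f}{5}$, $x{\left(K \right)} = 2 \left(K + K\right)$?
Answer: $- \frac{217783}{5} \approx -43557.0$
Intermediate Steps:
$x{\left(K \right)} = 4 K$ ($x{\left(K \right)} = 2 \cdot 2 K = 4 K$)
$c{\left(f \right)} = - \frac{7 f}{20}$ ($c{\left(f \right)} = - \frac{\frac{f}{2} + \frac{f}{5}}{2} = - \frac{\frac{7}{10} f}{2} = - \frac{7 f}{20}$)
$R{\left(O,J \right)} = \frac{7}{5}$ ($R{\left(O,J \right)} = \left(- \frac{7}{20}\right) \left(-4\right) = \frac{7}{5}$)
$S{\left(l \right)} = \frac{247}{5} + l$ ($S{\left(l \right)} = \left(48 + l\right) + \frac{7}{5} = \frac{247}{5} + l$)
$S{\left(d{\left(-7 \right)} \right)} - 43600 = \left(\frac{247}{5} - 6\right) - 43600 = \frac{217}{5} - 43600 = - \frac{217783}{5}$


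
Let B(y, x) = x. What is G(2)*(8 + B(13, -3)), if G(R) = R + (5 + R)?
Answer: 45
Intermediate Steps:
G(R) = 5 + 2*R
G(2)*(8 + B(13, -3)) = (5 + 2*2)*(8 - 3) = (5 + 4)*5 = 9*5 = 45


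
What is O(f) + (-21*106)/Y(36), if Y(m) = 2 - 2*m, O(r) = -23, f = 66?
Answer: 44/5 ≈ 8.8000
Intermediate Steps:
O(f) + (-21*106)/Y(36) = -23 + (-21*106)/(2 - 2*36) = -23 - 2226/(2 - 72) = -23 - 2226/(-70) = -23 - 2226*(-1/70) = -23 + 159/5 = 44/5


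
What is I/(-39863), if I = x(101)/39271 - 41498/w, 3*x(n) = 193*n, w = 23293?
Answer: 4434953425/109392770465367 ≈ 4.0542e-5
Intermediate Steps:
x(n) = 193*n/3 (x(n) = (193*n)/3 = 193*n/3)
I = -4434953425/2744218209 (I = ((193/3)*101)/39271 - 41498/23293 = (19493/3)*(1/39271) - 41498*1/23293 = 19493/117813 - 41498/23293 = -4434953425/2744218209 ≈ -1.6161)
I/(-39863) = -4434953425/2744218209/(-39863) = -4434953425/2744218209*(-1/39863) = 4434953425/109392770465367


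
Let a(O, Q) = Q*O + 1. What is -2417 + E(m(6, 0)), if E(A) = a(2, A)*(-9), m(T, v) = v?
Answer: -2426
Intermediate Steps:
a(O, Q) = 1 + O*Q (a(O, Q) = O*Q + 1 = 1 + O*Q)
E(A) = -9 - 18*A (E(A) = (1 + 2*A)*(-9) = -9 - 18*A)
-2417 + E(m(6, 0)) = -2417 + (-9 - 18*0) = -2417 + (-9 + 0) = -2417 - 9 = -2426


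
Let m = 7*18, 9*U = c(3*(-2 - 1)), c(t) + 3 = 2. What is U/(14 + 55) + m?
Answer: 78245/621 ≈ 126.00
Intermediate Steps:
c(t) = -1 (c(t) = -3 + 2 = -1)
U = -⅑ (U = (⅑)*(-1) = -⅑ ≈ -0.11111)
m = 126
U/(14 + 55) + m = -1/(9*(14 + 55)) + 126 = -⅑/69 + 126 = -⅑*1/69 + 126 = -1/621 + 126 = 78245/621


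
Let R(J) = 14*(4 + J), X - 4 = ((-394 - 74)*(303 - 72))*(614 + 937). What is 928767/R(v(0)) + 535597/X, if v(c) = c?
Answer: 2780918657681/167675504 ≈ 16585.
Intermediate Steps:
X = -167675504 (X = 4 + ((-394 - 74)*(303 - 72))*(614 + 937) = 4 - 468*231*1551 = 4 - 108108*1551 = 4 - 167675508 = -167675504)
R(J) = 56 + 14*J
928767/R(v(0)) + 535597/X = 928767/(56 + 14*0) + 535597/(-167675504) = 928767/(56 + 0) + 535597*(-1/167675504) = 928767/56 - 535597/167675504 = 928767*(1/56) - 535597/167675504 = 132681/8 - 535597/167675504 = 2780918657681/167675504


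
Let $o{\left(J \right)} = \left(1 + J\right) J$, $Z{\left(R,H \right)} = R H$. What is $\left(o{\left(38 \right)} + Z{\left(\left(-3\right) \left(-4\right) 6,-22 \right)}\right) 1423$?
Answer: $-145146$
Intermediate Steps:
$Z{\left(R,H \right)} = H R$
$o{\left(J \right)} = J \left(1 + J\right)$
$\left(o{\left(38 \right)} + Z{\left(\left(-3\right) \left(-4\right) 6,-22 \right)}\right) 1423 = \left(38 \left(1 + 38\right) - 22 \left(-3\right) \left(-4\right) 6\right) 1423 = \left(38 \cdot 39 - 22 \cdot 12 \cdot 6\right) 1423 = \left(1482 - 1584\right) 1423 = \left(-102\right) 1423 = -145146$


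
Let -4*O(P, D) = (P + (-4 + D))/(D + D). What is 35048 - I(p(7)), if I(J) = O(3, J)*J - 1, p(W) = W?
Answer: 140199/4 ≈ 35050.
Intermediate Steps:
O(P, D) = -(-4 + D + P)/(8*D) (O(P, D) = -(P + (-4 + D))/(4*(D + D)) = -(-4 + D + P)/(4*(2*D)) = -(-4 + D + P)*1/(2*D)/4 = -(-4 + D + P)/(8*D))
I(J) = -7/8 - J/8 (I(J) = ((4 - J - 1*3)/(8*J))*J - 1 = ((4 - J - 3)/(8*J))*J - 1 = ((1 - J)/(8*J))*J - 1 = (⅛ - J/8) - 1 = -7/8 - J/8)
35048 - I(p(7)) = 35048 - (-7/8 - ⅛*7) = 35048 - (-7/8 - 7/8) = 35048 - 1*(-7/4) = 35048 + 7/4 = 140199/4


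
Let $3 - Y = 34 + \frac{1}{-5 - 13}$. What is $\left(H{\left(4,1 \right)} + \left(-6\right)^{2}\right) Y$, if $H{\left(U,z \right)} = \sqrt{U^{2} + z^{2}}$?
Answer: $-1114 - \frac{557 \sqrt{17}}{18} \approx -1241.6$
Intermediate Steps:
$Y = - \frac{557}{18}$ ($Y = 3 - \left(34 + \frac{1}{-5 - 13}\right) = 3 - \left(34 + \frac{1}{-18}\right) = 3 - \left(34 - \frac{1}{18}\right) = 3 - \frac{611}{18} = - \frac{557}{18} \approx -30.944$)
$\left(H{\left(4,1 \right)} + \left(-6\right)^{2}\right) Y = \left(\sqrt{4^{2} + 1^{2}} + \left(-6\right)^{2}\right) \left(- \frac{557}{18}\right) = \left(\sqrt{16 + 1} + 36\right) \left(- \frac{557}{18}\right) = \left(\sqrt{17} + 36\right) \left(- \frac{557}{18}\right) = \left(36 + \sqrt{17}\right) \left(- \frac{557}{18}\right) = -1114 - \frac{557 \sqrt{17}}{18}$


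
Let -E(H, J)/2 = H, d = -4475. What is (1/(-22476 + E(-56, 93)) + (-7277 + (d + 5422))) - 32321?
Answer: -864390965/22364 ≈ -38651.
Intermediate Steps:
E(H, J) = -2*H
(1/(-22476 + E(-56, 93)) + (-7277 + (d + 5422))) - 32321 = (1/(-22476 - 2*(-56)) + (-7277 + (-4475 + 5422))) - 32321 = (1/(-22476 + 112) + (-7277 + 947)) - 32321 = (1/(-22364) - 6330) - 32321 = (-1/22364 - 6330) - 32321 = -141564121/22364 - 32321 = -864390965/22364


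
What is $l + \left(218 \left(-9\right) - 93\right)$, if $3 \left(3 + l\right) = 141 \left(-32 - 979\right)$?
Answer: $-49575$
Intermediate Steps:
$l = -47520$ ($l = -3 + \frac{141 \left(-32 - 979\right)}{3} = -3 + \frac{141 \left(-1011\right)}{3} = -3 + \frac{1}{3} \left(-142551\right) = -3 - 47517 = -47520$)
$l + \left(218 \left(-9\right) - 93\right) = -47520 + \left(218 \left(-9\right) - 93\right) = -47520 - 2055 = -49575$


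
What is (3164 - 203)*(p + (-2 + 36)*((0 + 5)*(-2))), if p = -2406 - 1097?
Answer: -11379123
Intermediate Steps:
p = -3503
(3164 - 203)*(p + (-2 + 36)*((0 + 5)*(-2))) = (3164 - 203)*(-3503 + (-2 + 36)*((0 + 5)*(-2))) = 2961*(-3503 + 34*(5*(-2))) = 2961*(-3503 + 34*(-10)) = 2961*(-3503 - 340) = 2961*(-3843) = -11379123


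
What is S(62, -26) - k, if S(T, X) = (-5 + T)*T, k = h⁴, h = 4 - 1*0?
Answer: 3278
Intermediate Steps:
h = 4 (h = 4 + 0 = 4)
k = 256 (k = 4⁴ = 256)
S(T, X) = T*(-5 + T)
S(62, -26) - k = 62*(-5 + 62) - 1*256 = 62*57 - 256 = 3534 - 256 = 3278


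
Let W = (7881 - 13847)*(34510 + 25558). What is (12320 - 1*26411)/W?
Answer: 14091/358365688 ≈ 3.9320e-5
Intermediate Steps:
W = -358365688 (W = -5966*60068 = -358365688)
(12320 - 1*26411)/W = (12320 - 1*26411)/(-358365688) = (12320 - 26411)*(-1/358365688) = -14091*(-1/358365688) = 14091/358365688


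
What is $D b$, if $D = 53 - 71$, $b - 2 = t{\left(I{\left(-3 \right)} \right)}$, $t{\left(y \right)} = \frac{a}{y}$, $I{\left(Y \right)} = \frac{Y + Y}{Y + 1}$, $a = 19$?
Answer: $-150$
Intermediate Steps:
$I{\left(Y \right)} = \frac{2 Y}{1 + Y}$
$t{\left(y \right)} = \frac{19}{y}$
$b = \frac{25}{3}$ ($b = 2 + \frac{19}{2 \left(-3\right) \frac{1}{1 - 3}} = 2 + \frac{19}{2 \left(-3\right) \frac{1}{-2}} = 2 + \frac{19}{2 \left(-3\right) \left(- \frac{1}{2}\right)} = 2 + \frac{19}{3} = \frac{25}{3} \approx 8.3333$)
$D = -18$
$D b = \left(-18\right) \frac{25}{3} = -150$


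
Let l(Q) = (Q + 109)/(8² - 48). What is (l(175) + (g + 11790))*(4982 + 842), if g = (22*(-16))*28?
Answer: 11366992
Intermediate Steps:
g = -9856 (g = -352*28 = -9856)
l(Q) = 109/16 + Q/16 (l(Q) = (109 + Q)/(64 - 48) = (109 + Q)/16 = (109 + Q)*(1/16) = 109/16 + Q/16)
(l(175) + (g + 11790))*(4982 + 842) = ((109/16 + (1/16)*175) + (-9856 + 11790))*(4982 + 842) = ((109/16 + 175/16) + 1934)*5824 = (71/4 + 1934)*5824 = (7807/4)*5824 = 11366992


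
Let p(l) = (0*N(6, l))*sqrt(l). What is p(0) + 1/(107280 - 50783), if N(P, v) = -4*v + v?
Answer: 1/56497 ≈ 1.7700e-5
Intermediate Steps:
N(P, v) = -3*v
p(l) = 0 (p(l) = (0*(-3*l))*sqrt(l) = 0*sqrt(l) = 0)
p(0) + 1/(107280 - 50783) = 0 + 1/(107280 - 50783) = 0 + 1/56497 = 1/56497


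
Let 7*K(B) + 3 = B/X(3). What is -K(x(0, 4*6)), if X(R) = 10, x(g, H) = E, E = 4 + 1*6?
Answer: 2/7 ≈ 0.28571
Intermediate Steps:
E = 10 (E = 4 + 6 = 10)
x(g, H) = 10
K(B) = -3/7 + B/70 (K(B) = -3/7 + (B/10)/7 = -3/7 + B/70)
-K(x(0, 4*6)) = -(-3/7 + (1/70)*10) = -(-3/7 + ⅐) = -1*(-2/7) = 2/7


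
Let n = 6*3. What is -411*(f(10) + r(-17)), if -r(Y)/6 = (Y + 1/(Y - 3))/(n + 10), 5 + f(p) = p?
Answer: -995853/280 ≈ -3556.6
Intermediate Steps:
n = 18
f(p) = -5 + p
r(Y) = -3*Y/14 - 3/(14*(-3 + Y)) (r(Y) = -6*(Y + 1/(Y - 3))/(18 + 10) = -6*(Y + 1/(-3 + Y))/28 = -6*(Y/28 + 1/(28*(-3 + Y))) = -3*Y/14 - 3/(14*(-3 + Y)))
-411*(f(10) + r(-17)) = -411*((-5 + 10) + 3*(-1 - 1*(-17)² + 3*(-17))/(14*(-3 - 17))) = -411*(5 + (3/14)*(-1 - 1*289 - 51)/(-20)) = -411*(5 + (3/14)*(-1/20)*(-1 - 289 - 51)) = -411*(5 + (3/14)*(-1/20)*(-341)) = -411*(5 + 1023/280) = -411*2423/280 = -995853/280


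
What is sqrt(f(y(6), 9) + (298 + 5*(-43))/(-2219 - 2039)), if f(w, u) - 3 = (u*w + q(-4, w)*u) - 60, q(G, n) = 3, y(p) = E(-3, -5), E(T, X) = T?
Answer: I*sqrt(1033795562)/4258 ≈ 7.5511*I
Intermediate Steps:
y(p) = -3
f(w, u) = -57 + 3*u + u*w (f(w, u) = 3 + ((u*w + 3*u) - 60) = 3 + ((3*u + u*w) - 60) = 3 + (-60 + 3*u + u*w) = -57 + 3*u + u*w)
sqrt(f(y(6), 9) + (298 + 5*(-43))/(-2219 - 2039)) = sqrt((-57 + 3*9 + 9*(-3)) + (298 + 5*(-43))/(-2219 - 2039)) = sqrt((-57 + 27 - 27) + (298 - 215)/(-4258)) = sqrt(-57 + 83*(-1/4258)) = sqrt(-57 - 83/4258) = sqrt(-242789/4258) = I*sqrt(1033795562)/4258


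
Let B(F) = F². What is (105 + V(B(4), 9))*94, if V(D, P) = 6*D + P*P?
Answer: 26508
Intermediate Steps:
V(D, P) = P² + 6*D (V(D, P) = 6*D + P² = P² + 6*D)
(105 + V(B(4), 9))*94 = (105 + (9² + 6*4²))*94 = (105 + (81 + 6*16))*94 = (105 + (81 + 96))*94 = (105 + 177)*94 = 282*94 = 26508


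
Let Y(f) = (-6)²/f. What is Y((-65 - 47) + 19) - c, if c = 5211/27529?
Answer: -491889/853399 ≈ -0.57639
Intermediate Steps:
Y(f) = 36/f
c = 5211/27529 (c = 5211*(1/27529) = 5211/27529 ≈ 0.18929)
Y((-65 - 47) + 19) - c = 36/((-65 - 47) + 19) - 1*5211/27529 = 36/(-112 + 19) - 5211/27529 = 36/(-93) - 5211/27529 = 36*(-1/93) - 5211/27529 = -12/31 - 5211/27529 = -491889/853399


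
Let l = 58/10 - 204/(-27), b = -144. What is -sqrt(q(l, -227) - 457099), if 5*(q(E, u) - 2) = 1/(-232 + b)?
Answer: -I*sqrt(403890909670)/940 ≈ -676.09*I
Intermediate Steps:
l = 601/45 (l = 58*(1/10) - 204*(-1/27) = 29/5 + 68/9 = 601/45 ≈ 13.356)
q(E, u) = 3759/1880 (q(E, u) = 2 + 1/(5*(-232 - 144)) = 2 + (1/5)/(-376) = 2 + (1/5)*(-1/376) = 2 - 1/1880 = 3759/1880)
-sqrt(q(l, -227) - 457099) = -sqrt(3759/1880 - 457099) = -sqrt(-859342361/1880) = -I*sqrt(403890909670)/940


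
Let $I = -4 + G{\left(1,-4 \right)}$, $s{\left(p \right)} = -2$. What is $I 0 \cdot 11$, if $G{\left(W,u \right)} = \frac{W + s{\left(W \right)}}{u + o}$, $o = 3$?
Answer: $0$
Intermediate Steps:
$G{\left(W,u \right)} = \frac{-2 + W}{3 + u}$ ($G{\left(W,u \right)} = \frac{W - 2}{u + 3} = \frac{-2 + W}{3 + u}$)
$I = -3$ ($I = -4 + \frac{-2 + 1}{3 - 4} = -4 + \frac{1}{-1} \left(-1\right) = -4 - -1 = -4 + 1 = -3$)
$I 0 \cdot 11 = \left(-3\right) 0 \cdot 11 = 0 \cdot 11 = 0$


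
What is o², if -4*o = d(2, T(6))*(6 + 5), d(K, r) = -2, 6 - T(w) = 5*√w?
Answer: 121/4 ≈ 30.250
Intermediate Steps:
T(w) = 6 - 5*√w
o = 11/2 (o = -(-1)*(6 + 5)/2 = -(-1)*11/2 = -¼*(-22) = 11/2 ≈ 5.5000)
o² = (11/2)² = 121/4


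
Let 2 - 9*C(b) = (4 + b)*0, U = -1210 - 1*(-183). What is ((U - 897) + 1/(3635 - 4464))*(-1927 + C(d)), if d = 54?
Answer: 27658842977/7461 ≈ 3.7071e+6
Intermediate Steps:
U = -1027 (U = -1210 + 183 = -1027)
C(b) = 2/9 (C(b) = 2/9 - (4 + b)*0/9 = 2/9 - ⅑*0 = 2/9 + 0 = 2/9)
((U - 897) + 1/(3635 - 4464))*(-1927 + C(d)) = ((-1027 - 897) + 1/(3635 - 4464))*(-1927 + 2/9) = (-1924 + 1/(-829))*(-17341/9) = (-1924 - 1/829)*(-17341/9) = -1594997/829*(-17341/9) = 27658842977/7461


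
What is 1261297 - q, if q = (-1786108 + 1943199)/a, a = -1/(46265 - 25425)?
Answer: 3275037737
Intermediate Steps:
a = -1/20840 ≈ -4.7985e-5
q = -3273776440 (q = (-1786108 + 1943199)/(-1/20840) = 157091*(-20840) = -3273776440)
1261297 - q = 1261297 - 1*(-3273776440) = 1261297 + 3273776440 = 3275037737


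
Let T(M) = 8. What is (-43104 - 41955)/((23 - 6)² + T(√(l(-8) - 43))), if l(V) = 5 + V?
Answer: -9451/33 ≈ -286.39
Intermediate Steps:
(-43104 - 41955)/((23 - 6)² + T(√(l(-8) - 43))) = (-43104 - 41955)/((23 - 6)² + 8) = -85059/(17² + 8) = -85059/(289 + 8) = -85059/297 = -85059*1/297 = -9451/33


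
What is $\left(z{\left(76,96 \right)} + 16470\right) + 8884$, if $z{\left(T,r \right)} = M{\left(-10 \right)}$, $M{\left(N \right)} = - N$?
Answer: $25364$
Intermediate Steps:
$z{\left(T,r \right)} = 10$ ($z{\left(T,r \right)} = \left(-1\right) \left(-10\right) = 10$)
$\left(z{\left(76,96 \right)} + 16470\right) + 8884 = \left(10 + 16470\right) + 8884 = 16480 + 8884 = 25364$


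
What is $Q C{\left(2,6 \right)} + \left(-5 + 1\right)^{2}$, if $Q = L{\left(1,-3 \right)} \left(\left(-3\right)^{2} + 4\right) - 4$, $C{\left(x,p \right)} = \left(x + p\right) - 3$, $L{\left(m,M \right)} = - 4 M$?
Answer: $776$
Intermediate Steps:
$C{\left(x,p \right)} = -3 + p + x$ ($C{\left(x,p \right)} = \left(p + x\right) - 3 = -3 + p + x$)
$Q = 152$ ($Q = \left(-4\right) \left(-3\right) \left(\left(-3\right)^{2} + 4\right) - 4 = 12 \left(9 + 4\right) - 4 = 12 \cdot 13 - 4 = 156 - 4 = 152$)
$Q C{\left(2,6 \right)} + \left(-5 + 1\right)^{2} = 152 \left(-3 + 6 + 2\right) + \left(-5 + 1\right)^{2} = 152 \cdot 5 + \left(-4\right)^{2} = 760 + 16 = 776$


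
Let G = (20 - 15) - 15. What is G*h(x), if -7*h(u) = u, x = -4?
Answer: -40/7 ≈ -5.7143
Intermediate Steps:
G = -10 (G = 5 - 15 = -10)
h(u) = -u/7
G*h(x) = -(-10)*(-4)/7 = -10*4/7 = -40/7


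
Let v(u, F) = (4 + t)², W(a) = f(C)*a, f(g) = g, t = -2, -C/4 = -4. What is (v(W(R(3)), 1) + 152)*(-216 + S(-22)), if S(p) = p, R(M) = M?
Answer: -37128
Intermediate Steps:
C = 16 (C = -4*(-4) = 16)
W(a) = 16*a
v(u, F) = 4 (v(u, F) = (4 - 2)² = 2² = 4)
(v(W(R(3)), 1) + 152)*(-216 + S(-22)) = (4 + 152)*(-216 - 22) = 156*(-238) = -37128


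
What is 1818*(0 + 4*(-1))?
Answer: -7272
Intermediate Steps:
1818*(0 + 4*(-1)) = 1818*(0 - 4) = 1818*(-4) = -7272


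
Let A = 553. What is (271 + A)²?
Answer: 678976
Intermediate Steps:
(271 + A)² = (271 + 553)² = 824² = 678976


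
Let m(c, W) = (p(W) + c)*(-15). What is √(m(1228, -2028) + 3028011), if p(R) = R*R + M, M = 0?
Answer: 3*I*√6520241 ≈ 7660.4*I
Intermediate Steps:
p(R) = R² (p(R) = R*R + 0 = R² + 0 = R²)
m(c, W) = -15*c - 15*W² (m(c, W) = (W² + c)*(-15) = (c + W²)*(-15) = -15*c - 15*W²)
√(m(1228, -2028) + 3028011) = √((-15*1228 - 15*(-2028)²) + 3028011) = √((-18420 - 15*4112784) + 3028011) = √((-18420 - 61691760) + 3028011) = √(-61710180 + 3028011) = √(-58682169) = 3*I*√6520241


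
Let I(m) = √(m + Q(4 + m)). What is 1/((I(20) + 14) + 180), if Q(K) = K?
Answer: 97/18796 - √11/18796 ≈ 0.0049842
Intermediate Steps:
I(m) = √(4 + 2*m) (I(m) = √(m + (4 + m)) = √(4 + 2*m))
1/((I(20) + 14) + 180) = 1/((√(4 + 2*20) + 14) + 180) = 1/((√(4 + 40) + 14) + 180) = 1/((√44 + 14) + 180) = 1/((2*√11 + 14) + 180) = 1/((14 + 2*√11) + 180) = 1/(194 + 2*√11)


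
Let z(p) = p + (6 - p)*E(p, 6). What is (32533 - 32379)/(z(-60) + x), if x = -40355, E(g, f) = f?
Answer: -22/5717 ≈ -0.0038482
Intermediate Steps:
z(p) = 36 - 5*p (z(p) = p + (6 - p)*6 = p + (36 - 6*p) = 36 - 5*p)
(32533 - 32379)/(z(-60) + x) = (32533 - 32379)/((36 - 5*(-60)) - 40355) = 154/((36 + 300) - 40355) = 154/(336 - 40355) = 154/(-40019) = 154*(-1/40019) = -22/5717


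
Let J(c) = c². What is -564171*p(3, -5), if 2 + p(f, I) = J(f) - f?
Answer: -2256684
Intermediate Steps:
p(f, I) = -2 + f² - f (p(f, I) = -2 + (f² - f) = -2 + f² - f)
-564171*p(3, -5) = -564171*(-2 + 3² - 1*3) = -564171*(-2 + 9 - 3) = -564171*4 = -2256684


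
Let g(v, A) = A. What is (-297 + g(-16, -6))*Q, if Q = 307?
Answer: -93021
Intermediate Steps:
(-297 + g(-16, -6))*Q = (-297 - 6)*307 = -303*307 = -93021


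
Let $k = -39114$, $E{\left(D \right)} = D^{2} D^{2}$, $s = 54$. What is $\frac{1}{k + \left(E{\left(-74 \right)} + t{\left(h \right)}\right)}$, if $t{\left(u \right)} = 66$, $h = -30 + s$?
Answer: $\frac{1}{29947528} \approx 3.3392 \cdot 10^{-8}$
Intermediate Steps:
$h = 24$ ($h = -30 + 54 = 24$)
$E{\left(D \right)} = D^{4}$
$\frac{1}{k + \left(E{\left(-74 \right)} + t{\left(h \right)}\right)} = \frac{1}{-39114 + \left(\left(-74\right)^{4} + 66\right)} = \frac{1}{-39114 + \left(29986576 + 66\right)} = \frac{1}{-39114 + 29986642} = \frac{1}{29947528}$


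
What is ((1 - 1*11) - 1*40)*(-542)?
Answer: 27100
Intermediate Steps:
((1 - 1*11) - 1*40)*(-542) = ((1 - 11) - 40)*(-542) = (-10 - 40)*(-542) = -50*(-542) = 27100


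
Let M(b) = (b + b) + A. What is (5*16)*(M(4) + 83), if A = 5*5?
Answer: 9280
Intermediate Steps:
A = 25
M(b) = 25 + 2*b (M(b) = (b + b) + 25 = 2*b + 25 = 25 + 2*b)
(5*16)*(M(4) + 83) = (5*16)*((25 + 2*4) + 83) = 80*((25 + 8) + 83) = 80*(33 + 83) = 80*116 = 9280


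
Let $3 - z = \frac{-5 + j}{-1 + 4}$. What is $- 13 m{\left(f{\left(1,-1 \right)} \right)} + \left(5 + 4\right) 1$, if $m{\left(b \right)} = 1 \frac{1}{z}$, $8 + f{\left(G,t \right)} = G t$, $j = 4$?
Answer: $\frac{51}{10} \approx 5.1$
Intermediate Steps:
$z = \frac{10}{3}$ ($z = 3 - \frac{-5 + 4}{-1 + 4} = 3 - - \frac{1}{3} = 3 + \frac{1}{3} = \frac{10}{3} \approx 3.3333$)
$f{\left(G,t \right)} = -8 + G t$
$m{\left(b \right)} = \frac{3}{10}$ ($m{\left(b \right)} = 1 \frac{1}{\frac{10}{3}} = 1 \cdot \frac{3}{10} = \frac{3}{10}$)
$- 13 m{\left(f{\left(1,-1 \right)} \right)} + \left(5 + 4\right) 1 = \left(-13\right) \frac{3}{10} + \left(5 + 4\right) 1 = - \frac{39}{10} + 9 \cdot 1 = - \frac{39}{10} + 9 = \frac{51}{10}$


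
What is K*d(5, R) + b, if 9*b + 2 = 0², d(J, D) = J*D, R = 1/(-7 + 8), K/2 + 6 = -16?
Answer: -1982/9 ≈ -220.22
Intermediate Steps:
K = -44 (K = -12 + 2*(-16) = -12 - 32 = -44)
R = 1 (R = 1/1 = 1)
d(J, D) = D*J
b = -2/9 (b = -2/9 + (⅑)*0² = -2/9 + (⅑)*0 = -2/9 + 0 = -2/9 ≈ -0.22222)
K*d(5, R) + b = -44*5 - 2/9 = -220 - 2/9 = -1982/9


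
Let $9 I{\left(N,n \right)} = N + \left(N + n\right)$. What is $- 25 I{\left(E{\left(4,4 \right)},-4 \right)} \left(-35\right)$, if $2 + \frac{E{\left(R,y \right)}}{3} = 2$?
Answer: $- \frac{3500}{9} \approx -388.89$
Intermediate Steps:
$E{\left(R,y \right)} = 0$ ($E{\left(R,y \right)} = -6 + 3 \cdot 2 = -6 + 6 = 0$)
$I{\left(N,n \right)} = \frac{n}{9} + \frac{2 N}{9}$ ($I{\left(N,n \right)} = \frac{N + \left(N + n\right)}{9} = \frac{n + 2 N}{9} = \frac{n}{9} + \frac{2 N}{9}$)
$- 25 I{\left(E{\left(4,4 \right)},-4 \right)} \left(-35\right) = - 25 \left(\frac{1}{9} \left(-4\right) + \frac{2}{9} \cdot 0\right) \left(-35\right) = - 25 \left(- \frac{4}{9} + 0\right) \left(-35\right) = \left(-25\right) \left(- \frac{4}{9}\right) \left(-35\right) = \frac{100}{9} \left(-35\right) = - \frac{3500}{9}$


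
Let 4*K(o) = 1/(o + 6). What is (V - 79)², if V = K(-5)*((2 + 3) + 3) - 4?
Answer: 6561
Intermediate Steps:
K(o) = 1/(4*(6 + o)) (K(o) = 1/(4*(o + 6)) = 1/(4*(6 + o)))
V = -2 (V = (1/(4*(6 - 5)))*((2 + 3) + 3) - 4 = ((¼)/1)*(5 + 3) - 4 = ((¼)*1)*8 - 4 = (¼)*8 - 4 = 2 - 4 = -2)
(V - 79)² = (-2 - 79)² = (-81)² = 6561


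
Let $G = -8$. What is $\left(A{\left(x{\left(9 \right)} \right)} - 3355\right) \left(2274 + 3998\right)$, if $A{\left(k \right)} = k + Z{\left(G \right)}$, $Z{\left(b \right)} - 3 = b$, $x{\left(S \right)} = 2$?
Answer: $-21061376$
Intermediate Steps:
$Z{\left(b \right)} = 3 + b$
$A{\left(k \right)} = -5 + k$ ($A{\left(k \right)} = k + \left(3 - 8\right) = k - 5 = -5 + k$)
$\left(A{\left(x{\left(9 \right)} \right)} - 3355\right) \left(2274 + 3998\right) = \left(\left(-5 + 2\right) - 3355\right) \left(2274 + 3998\right) = \left(-3 - 3355\right) 6272 = \left(-3358\right) 6272 = -21061376$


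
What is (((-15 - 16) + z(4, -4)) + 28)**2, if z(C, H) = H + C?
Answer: 9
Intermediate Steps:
z(C, H) = C + H
(((-15 - 16) + z(4, -4)) + 28)**2 = (((-15 - 16) + (4 - 4)) + 28)**2 = ((-31 + 0) + 28)**2 = (-31 + 28)**2 = (-3)**2 = 9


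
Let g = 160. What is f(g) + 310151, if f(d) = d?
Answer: 310311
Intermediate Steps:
f(g) + 310151 = 160 + 310151 = 310311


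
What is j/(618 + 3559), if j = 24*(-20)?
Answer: -480/4177 ≈ -0.11492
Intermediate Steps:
j = -480
j/(618 + 3559) = -480/(618 + 3559) = -480/4177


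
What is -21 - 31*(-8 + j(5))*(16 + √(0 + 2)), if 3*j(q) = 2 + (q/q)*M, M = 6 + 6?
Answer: 4897/3 + 310*√2/3 ≈ 1778.5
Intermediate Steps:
M = 12
j(q) = 14/3 (j(q) = (2 + (q/q)*12)/3 = (2 + 1*12)/3 = (2 + 12)/3 = (⅓)*14 = 14/3)
-21 - 31*(-8 + j(5))*(16 + √(0 + 2)) = -21 - 31*(-8 + 14/3)*(16 + √(0 + 2)) = -21 - (-310)*(16 + √2)/3 = -21 - 31*(-160/3 - 10*√2/3) = -21 + (4960/3 + 310*√2/3) = 4897/3 + 310*√2/3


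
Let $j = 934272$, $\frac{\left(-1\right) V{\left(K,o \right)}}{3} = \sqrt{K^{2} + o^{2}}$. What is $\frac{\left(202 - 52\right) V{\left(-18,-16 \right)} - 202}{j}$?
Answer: $- \frac{101}{467136} - \frac{25 \sqrt{145}}{25952} \approx -0.011816$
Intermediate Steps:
$V{\left(K,o \right)} = - 3 \sqrt{K^{2} + o^{2}}$
$\frac{\left(202 - 52\right) V{\left(-18,-16 \right)} - 202}{j} = \frac{\left(202 - 52\right) \left(- 3 \sqrt{\left(-18\right)^{2} + \left(-16\right)^{2}}\right) - 202}{934272} = \left(150 \left(- 3 \sqrt{324 + 256}\right) - 202\right) \frac{1}{934272} = \left(150 \left(- 3 \sqrt{580}\right) - 202\right) \frac{1}{934272} = \left(150 \left(- 3 \cdot 2 \sqrt{145}\right) - 202\right) \frac{1}{934272} = \left(150 \left(- 6 \sqrt{145}\right) - 202\right) \frac{1}{934272} = \left(- 900 \sqrt{145} - 202\right) \frac{1}{934272} = \left(-202 - 900 \sqrt{145}\right) \frac{1}{934272} = - \frac{101}{467136} - \frac{25 \sqrt{145}}{25952}$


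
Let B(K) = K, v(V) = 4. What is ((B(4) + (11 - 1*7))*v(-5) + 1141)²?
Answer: 1375929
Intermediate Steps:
((B(4) + (11 - 1*7))*v(-5) + 1141)² = ((4 + (11 - 1*7))*4 + 1141)² = ((4 + (11 - 7))*4 + 1141)² = ((4 + 4)*4 + 1141)² = (8*4 + 1141)² = (32 + 1141)² = 1173² = 1375929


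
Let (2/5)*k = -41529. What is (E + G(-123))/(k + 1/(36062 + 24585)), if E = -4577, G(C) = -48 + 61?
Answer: 553585816/12593046313 ≈ 0.043960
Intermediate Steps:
k = -207645/2 (k = (5/2)*(-41529) = -207645/2 ≈ -1.0382e+5)
G(C) = 13
(E + G(-123))/(k + 1/(36062 + 24585)) = (-4577 + 13)/(-207645/2 + 1/(36062 + 24585)) = -4564/(-207645/2 + 1/60647) = -4564/(-12593046313/121294) = -4564*(-121294/12593046313) = 553585816/12593046313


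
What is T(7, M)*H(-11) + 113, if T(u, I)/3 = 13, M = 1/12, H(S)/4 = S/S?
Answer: 269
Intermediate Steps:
H(S) = 4 (H(S) = 4*(S/S) = 4*1 = 4)
M = 1/12 ≈ 0.083333
T(u, I) = 39 (T(u, I) = 3*13 = 39)
T(7, M)*H(-11) + 113 = 39*4 + 113 = 156 + 113 = 269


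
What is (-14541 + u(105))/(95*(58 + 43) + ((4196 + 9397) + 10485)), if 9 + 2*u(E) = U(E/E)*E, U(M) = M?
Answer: -14493/33673 ≈ -0.43040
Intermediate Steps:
u(E) = -9/2 + E/2 (u(E) = -9/2 + ((E/E)*E)/2 = -9/2 + (1*E)/2 = -9/2 + E/2)
(-14541 + u(105))/(95*(58 + 43) + ((4196 + 9397) + 10485)) = (-14541 + (-9/2 + (½)*105))/(95*(58 + 43) + ((4196 + 9397) + 10485)) = (-14541 + (-9/2 + 105/2))/(95*101 + (13593 + 10485)) = (-14541 + 48)/(9595 + 24078) = -14493/33673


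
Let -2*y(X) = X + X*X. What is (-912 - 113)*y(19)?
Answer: 194750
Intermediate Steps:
y(X) = -X/2 - X²/2 (y(X) = -(X + X*X)/2 = -(X + X²)/2 = -X/2 - X²/2)
(-912 - 113)*y(19) = (-912 - 113)*(-½*19*(1 + 19)) = -(-1025)*19*20/2 = -1025*(-190) = 194750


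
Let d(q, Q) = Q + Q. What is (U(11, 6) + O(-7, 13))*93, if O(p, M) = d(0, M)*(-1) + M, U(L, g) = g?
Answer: -651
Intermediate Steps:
d(q, Q) = 2*Q
O(p, M) = -M (O(p, M) = (2*M)*(-1) + M = -2*M + M = -M)
(U(11, 6) + O(-7, 13))*93 = (6 - 1*13)*93 = (6 - 13)*93 = -7*93 = -651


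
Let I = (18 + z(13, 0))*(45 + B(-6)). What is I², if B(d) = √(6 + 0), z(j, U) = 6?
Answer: 1169856 + 51840*√6 ≈ 1.2968e+6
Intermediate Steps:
B(d) = √6
I = 1080 + 24*√6 (I = (18 + 6)*(45 + √6) = 24*(45 + √6) = 1080 + 24*√6 ≈ 1138.8)
I² = (1080 + 24*√6)²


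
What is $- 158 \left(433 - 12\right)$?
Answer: $-66518$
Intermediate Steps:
$- 158 \left(433 - 12\right) = \left(-158\right) 421 = -66518$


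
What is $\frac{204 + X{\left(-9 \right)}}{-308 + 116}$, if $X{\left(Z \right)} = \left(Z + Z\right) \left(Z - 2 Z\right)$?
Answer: $- \frac{7}{32} \approx -0.21875$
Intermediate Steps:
$X{\left(Z \right)} = - 2 Z^{2}$ ($X{\left(Z \right)} = 2 Z \left(- Z\right) = - 2 Z^{2}$)
$\frac{204 + X{\left(-9 \right)}}{-308 + 116} = \frac{204 - 2 \left(-9\right)^{2}}{-308 + 116} = \frac{204 - 162}{-192} = \left(204 - 162\right) \left(- \frac{1}{192}\right) = 42 \left(- \frac{1}{192}\right) = - \frac{7}{32}$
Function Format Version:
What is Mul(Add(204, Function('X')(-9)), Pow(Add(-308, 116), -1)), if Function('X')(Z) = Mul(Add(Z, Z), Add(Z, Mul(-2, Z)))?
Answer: Rational(-7, 32) ≈ -0.21875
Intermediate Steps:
Function('X')(Z) = Mul(-2, Pow(Z, 2)) (Function('X')(Z) = Mul(Mul(2, Z), Mul(-1, Z)) = Mul(-2, Pow(Z, 2)))
Mul(Add(204, Function('X')(-9)), Pow(Add(-308, 116), -1)) = Mul(Add(204, Mul(-2, Pow(-9, 2))), Pow(Add(-308, 116), -1)) = Mul(Add(204, Mul(-2, 81)), Pow(-192, -1)) = Mul(Add(204, -162), Rational(-1, 192)) = Mul(42, Rational(-1, 192)) = Rational(-7, 32)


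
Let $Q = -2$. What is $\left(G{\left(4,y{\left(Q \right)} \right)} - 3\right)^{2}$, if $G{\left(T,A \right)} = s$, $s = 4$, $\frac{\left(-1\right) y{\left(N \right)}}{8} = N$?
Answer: $1$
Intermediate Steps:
$y{\left(N \right)} = - 8 N$
$G{\left(T,A \right)} = 4$
$\left(G{\left(4,y{\left(Q \right)} \right)} - 3\right)^{2} = \left(4 - 3\right)^{2} = 1^{2} = 1$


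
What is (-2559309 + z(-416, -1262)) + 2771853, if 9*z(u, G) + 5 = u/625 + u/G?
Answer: 83821806181/394375 ≈ 2.1254e+5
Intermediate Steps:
z(u, G) = -5/9 + u/5625 + u/(9*G) (z(u, G) = -5/9 + (u/625 + u/G)/9 = -5/9 + (u/5625 + u/(9*G)) = -5/9 + u/5625 + u/(9*G))
(-2559309 + z(-416, -1262)) + 2771853 = (-2559309 + (1/5625)*(625*(-416) - 1262*(-3125 - 416))/(-1262)) + 2771853 = (-2559309 + (1/5625)*(-1/1262)*(-260000 - 1262*(-3541))) + 2771853 = (-2559309 + (1/5625)*(-1/1262)*(-260000 + 4468742)) + 2771853 = (-2559309 + (1/5625)*(-1/1262)*4208742) + 2771853 = (-2559309 - 233819/394375) + 2771853 = -1009327720694/394375 + 2771853 = 83821806181/394375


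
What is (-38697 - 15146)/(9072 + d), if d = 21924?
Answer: -53843/30996 ≈ -1.7371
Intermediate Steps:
(-38697 - 15146)/(9072 + d) = (-38697 - 15146)/(9072 + 21924) = -53843/30996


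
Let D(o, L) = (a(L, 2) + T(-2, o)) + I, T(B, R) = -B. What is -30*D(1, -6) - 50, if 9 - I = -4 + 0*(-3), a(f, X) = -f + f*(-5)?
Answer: -1580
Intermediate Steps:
a(f, X) = -6*f (a(f, X) = -f - 5*f = -6*f)
I = 13 (I = 9 - (-4 + 0*(-3)) = 9 - (-4 + 0) = 9 - 1*(-4) = 9 + 4 = 13)
D(o, L) = 15 - 6*L (D(o, L) = (-6*L - 1*(-2)) + 13 = (-6*L + 2) + 13 = (2 - 6*L) + 13 = 15 - 6*L)
-30*D(1, -6) - 50 = -30*(15 - 6*(-6)) - 50 = -30*(15 + 36) - 50 = -30*51 - 50 = -1530 - 50 = -1580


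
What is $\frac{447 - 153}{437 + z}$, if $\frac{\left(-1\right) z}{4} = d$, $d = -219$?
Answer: $\frac{294}{1313} \approx 0.22391$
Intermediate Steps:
$z = 876$ ($z = \left(-4\right) \left(-219\right) = 876$)
$\frac{447 - 153}{437 + z} = \frac{447 - 153}{437 + 876} = \frac{294}{1313}$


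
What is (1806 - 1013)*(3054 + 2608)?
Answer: 4489966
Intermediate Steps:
(1806 - 1013)*(3054 + 2608) = 793*5662 = 4489966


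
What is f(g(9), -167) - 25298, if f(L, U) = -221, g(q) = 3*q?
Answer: -25519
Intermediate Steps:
f(g(9), -167) - 25298 = -221 - 25298 = -25519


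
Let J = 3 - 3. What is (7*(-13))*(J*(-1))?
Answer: 0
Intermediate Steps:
J = 0
(7*(-13))*(J*(-1)) = (7*(-13))*(0*(-1)) = -91*0 = 0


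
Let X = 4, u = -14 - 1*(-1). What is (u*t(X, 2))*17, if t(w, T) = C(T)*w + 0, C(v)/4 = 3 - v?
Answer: -3536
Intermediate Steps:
u = -13 (u = -14 + 1 = -13)
C(v) = 12 - 4*v (C(v) = 4*(3 - v) = 12 - 4*v)
t(w, T) = w*(12 - 4*T) (t(w, T) = (12 - 4*T)*w + 0 = w*(12 - 4*T) + 0 = w*(12 - 4*T))
(u*t(X, 2))*17 = -52*4*(3 - 1*2)*17 = -52*4*(3 - 2)*17 = -52*4*17 = -13*16*17 = -208*17 = -3536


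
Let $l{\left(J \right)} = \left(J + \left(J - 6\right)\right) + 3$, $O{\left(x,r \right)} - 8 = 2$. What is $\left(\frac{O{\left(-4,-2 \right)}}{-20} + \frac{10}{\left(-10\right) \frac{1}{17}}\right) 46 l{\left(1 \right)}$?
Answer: $805$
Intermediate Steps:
$O{\left(x,r \right)} = 10$ ($O{\left(x,r \right)} = 8 + 2 = 10$)
$l{\left(J \right)} = -3 + 2 J$ ($l{\left(J \right)} = \left(J + \left(J - 6\right)\right) + 3 = \left(J + \left(-6 + J\right)\right) + 3 = \left(-6 + 2 J\right) + 3 = -3 + 2 J$)
$\left(\frac{O{\left(-4,-2 \right)}}{-20} + \frac{10}{\left(-10\right) \frac{1}{17}}\right) 46 l{\left(1 \right)} = \left(\frac{10}{-20} + \frac{10}{\left(-10\right) \frac{1}{17}}\right) 46 \left(-3 + 2 \cdot 1\right) = \left(10 \left(- \frac{1}{20}\right) + \frac{10}{\left(-10\right) \frac{1}{17}}\right) 46 \left(-3 + 2\right) = \left(- \frac{1}{2} + \frac{10}{- \frac{10}{17}}\right) 46 \left(-1\right) = \left(- \frac{1}{2} + 10 \left(- \frac{17}{10}\right)\right) 46 \left(-1\right) = \left(- \frac{1}{2} - 17\right) 46 \left(-1\right) = \left(- \frac{35}{2}\right) 46 \left(-1\right) = \left(-805\right) \left(-1\right) = 805$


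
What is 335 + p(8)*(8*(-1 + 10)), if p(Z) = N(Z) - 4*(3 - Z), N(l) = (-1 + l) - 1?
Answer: 2207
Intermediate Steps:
N(l) = -2 + l
p(Z) = -14 + 5*Z (p(Z) = (-2 + Z) - 4*(3 - Z) = (-2 + Z) + (-12 + 4*Z) = -14 + 5*Z)
335 + p(8)*(8*(-1 + 10)) = 335 + (-14 + 5*8)*(8*(-1 + 10)) = 335 + (-14 + 40)*(8*9) = 335 + 26*72 = 335 + 1872 = 2207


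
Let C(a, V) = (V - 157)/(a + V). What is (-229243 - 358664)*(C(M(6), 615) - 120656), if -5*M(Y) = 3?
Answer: 36318243195399/512 ≈ 7.0934e+10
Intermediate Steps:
M(Y) = -⅗ (M(Y) = -⅕*3 = -⅗)
C(a, V) = (-157 + V)/(V + a)
(-229243 - 358664)*(C(M(6), 615) - 120656) = (-229243 - 358664)*((-157 + 615)/(615 - ⅗) - 120656) = -587907*(458/(3072/5) - 120656) = -587907*((5/3072)*458 - 120656) = -587907*(1145/1536 - 120656) = -587907*(-185326471/1536) = 36318243195399/512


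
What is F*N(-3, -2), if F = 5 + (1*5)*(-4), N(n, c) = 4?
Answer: -60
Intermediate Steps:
F = -15 (F = 5 + 5*(-4) = 5 - 20 = -15)
F*N(-3, -2) = -15*4 = -60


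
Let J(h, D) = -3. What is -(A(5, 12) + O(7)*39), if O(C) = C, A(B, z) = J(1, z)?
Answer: -270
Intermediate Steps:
A(B, z) = -3
-(A(5, 12) + O(7)*39) = -(-3 + 7*39) = -(-3 + 273) = -1*270 = -270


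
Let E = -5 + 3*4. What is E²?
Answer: 49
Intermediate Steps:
E = 7 (E = -5 + 12 = 7)
E² = 7² = 49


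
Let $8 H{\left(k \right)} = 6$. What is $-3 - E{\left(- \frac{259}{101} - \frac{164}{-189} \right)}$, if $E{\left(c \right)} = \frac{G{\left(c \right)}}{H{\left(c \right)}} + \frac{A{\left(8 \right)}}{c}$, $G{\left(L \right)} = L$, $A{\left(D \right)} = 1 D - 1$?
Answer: $\frac{6283740430}{1854706329} \approx 3.388$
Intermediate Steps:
$H{\left(k \right)} = \frac{3}{4}$ ($H{\left(k \right)} = \frac{1}{8} \cdot 6 = \frac{3}{4}$)
$A{\left(D \right)} = -1 + D$ ($A{\left(D \right)} = D - 1 = -1 + D$)
$E{\left(c \right)} = \frac{7}{c} + \frac{4 c}{3}$ ($E{\left(c \right)} = \frac{c}{\frac{3}{4}} + \frac{-1 + 8}{c} = c \frac{4}{3} + \frac{7}{c} = \frac{4 c}{3} + \frac{7}{c} = \frac{7}{c} + \frac{4 c}{3}$)
$-3 - E{\left(- \frac{259}{101} - \frac{164}{-189} \right)} = -3 - \left(\frac{7}{- \frac{259}{101} - \frac{164}{-189}} + \frac{4 \left(- \frac{259}{101} - \frac{164}{-189}\right)}{3}\right) = -3 - \left(\frac{7}{\left(-259\right) \frac{1}{101} - - \frac{164}{189}} + \frac{4 \left(\left(-259\right) \frac{1}{101} - - \frac{164}{189}\right)}{3}\right) = -3 - \left(\frac{7}{- \frac{259}{101} + \frac{164}{189}} + \frac{4 \left(- \frac{259}{101} + \frac{164}{189}\right)}{3}\right) = -3 - \left(\frac{7}{- \frac{32387}{19089}} + \frac{4}{3} \left(- \frac{32387}{19089}\right)\right) = -3 - \left(7 \left(- \frac{19089}{32387}\right) - \frac{129548}{57267}\right) = -3 - \left(- \frac{133623}{32387} - \frac{129548}{57267}\right) = -3 - - \frac{11847859417}{1854706329} = -3 + \frac{11847859417}{1854706329} = \frac{6283740430}{1854706329}$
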